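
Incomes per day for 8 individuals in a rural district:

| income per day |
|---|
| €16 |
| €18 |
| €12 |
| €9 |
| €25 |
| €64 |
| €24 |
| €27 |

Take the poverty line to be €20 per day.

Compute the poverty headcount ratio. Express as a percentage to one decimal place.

50.0%

4 of the 8 individuals have income below €20.
H = 4/8 = 50.0%.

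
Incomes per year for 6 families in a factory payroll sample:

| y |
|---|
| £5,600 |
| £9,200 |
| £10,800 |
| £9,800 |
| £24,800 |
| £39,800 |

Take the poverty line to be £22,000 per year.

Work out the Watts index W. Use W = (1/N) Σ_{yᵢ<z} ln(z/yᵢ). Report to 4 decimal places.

Below z: £5,600, £9,200, £9,800, £10,800 (q = 4 of N = 6).
Log shortfalls: ln(22000/5600) = 1.3683; ln(22000/9200) = 0.8718; ln(22000/9800) = 0.8087; ln(22000/10800) = 0.7115.
W = 3.760271 / 6 = 0.6267.

0.6267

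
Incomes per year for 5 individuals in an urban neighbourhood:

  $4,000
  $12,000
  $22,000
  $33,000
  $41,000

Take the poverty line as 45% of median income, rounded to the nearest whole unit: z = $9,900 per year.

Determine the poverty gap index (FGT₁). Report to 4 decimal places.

Below z: $4,000 (q = 1 of N = 5).
Relative gaps: (9900−4000)/9900 = 0.5960.
Σ = 0.595960. Dividing by the full population N = 5 gives P₁ = 0.1192.

0.1192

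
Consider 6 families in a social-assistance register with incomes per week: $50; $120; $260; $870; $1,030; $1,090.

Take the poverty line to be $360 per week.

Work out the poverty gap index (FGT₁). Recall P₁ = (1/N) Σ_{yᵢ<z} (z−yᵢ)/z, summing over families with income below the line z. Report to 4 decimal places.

Below the line: $50, $120, $260 (q = 3 of N = 6).
Relative gaps: (360−50)/360 = 0.8611; (360−120)/360 = 0.6667; (360−260)/360 = 0.2778.
Sum of shortfalls = 1.805556; P₁ averages over all N: 1.805556 / 6 = 0.3009.

0.3009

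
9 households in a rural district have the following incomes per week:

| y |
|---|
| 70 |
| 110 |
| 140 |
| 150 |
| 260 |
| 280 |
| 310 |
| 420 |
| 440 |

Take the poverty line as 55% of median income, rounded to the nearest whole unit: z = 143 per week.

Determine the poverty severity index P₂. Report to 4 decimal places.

0.0349

Incomes under z: 70, 110, 140 (q = 3 of N = 9).
Shortfall ratios: (143−70)/143 = 0.5105; (143−110)/143 = 0.2308; (143−140)/143 = 0.0210.
Squared: 0.2606; 0.0533; 0.0004.
Sum = 0.314294; P₂ = 0.314294 / 9 = 0.0349.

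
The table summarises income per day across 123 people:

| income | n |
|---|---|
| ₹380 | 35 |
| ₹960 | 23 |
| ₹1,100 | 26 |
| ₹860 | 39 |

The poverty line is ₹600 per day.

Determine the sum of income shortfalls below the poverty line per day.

Below z: 35×₹380 (q = 35 of N = 123).
Individual gaps: 35×(600−380) = 7700.
Aggregate gap = ₹7,700.

₹7,700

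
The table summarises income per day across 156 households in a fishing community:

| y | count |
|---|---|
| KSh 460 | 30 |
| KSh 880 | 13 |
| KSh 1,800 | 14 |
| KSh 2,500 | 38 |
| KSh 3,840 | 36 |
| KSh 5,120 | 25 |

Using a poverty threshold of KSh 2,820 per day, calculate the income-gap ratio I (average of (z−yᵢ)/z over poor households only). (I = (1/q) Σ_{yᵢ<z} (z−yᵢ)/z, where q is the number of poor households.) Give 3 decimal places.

Incomes under z: 30×KSh 460, 13×KSh 880, 14×KSh 1,800, 38×KSh 2,500 (q = 95 of N = 156).
Shortfall ratios (z−y)/z: 0.8369 (×30), 0.6879 (×13), 0.3617 (×14), 0.1135 (×38); sum = 43.425532.
The income-gap ratio divides by q (the poor only): 43.425532 / 95 = 0.457.

0.457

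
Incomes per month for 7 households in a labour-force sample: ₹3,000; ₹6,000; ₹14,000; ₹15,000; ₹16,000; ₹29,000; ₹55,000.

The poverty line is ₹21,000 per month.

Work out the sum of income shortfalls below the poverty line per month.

Incomes under z: ₹3,000, ₹6,000, ₹14,000, ₹15,000, ₹16,000 (q = 5 of N = 7).
Individual gaps: 21000−3000 = 18000; 21000−6000 = 15000; 21000−14000 = 7000; 21000−15000 = 6000; 21000−16000 = 5000.
Aggregate gap = ₹51,000.

₹51,000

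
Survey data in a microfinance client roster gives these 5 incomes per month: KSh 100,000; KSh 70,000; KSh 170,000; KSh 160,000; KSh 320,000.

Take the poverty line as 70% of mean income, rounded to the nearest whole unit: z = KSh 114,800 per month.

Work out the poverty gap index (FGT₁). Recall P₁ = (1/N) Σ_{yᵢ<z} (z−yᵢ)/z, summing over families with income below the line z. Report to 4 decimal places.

0.1038

Below z: KSh 70,000, KSh 100,000 (q = 2 of N = 5).
Relative gaps: (114800−70000)/114800 = 0.3902; (114800−100000)/114800 = 0.1289.
Sum of shortfalls = 0.519164; P₁ averages over all N: 0.519164 / 5 = 0.1038.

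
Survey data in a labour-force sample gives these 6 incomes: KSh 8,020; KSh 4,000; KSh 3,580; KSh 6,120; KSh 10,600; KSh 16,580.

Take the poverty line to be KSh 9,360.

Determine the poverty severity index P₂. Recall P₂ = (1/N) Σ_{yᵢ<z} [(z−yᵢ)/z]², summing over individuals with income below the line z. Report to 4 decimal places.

Below the line: KSh 3,580, KSh 4,000, KSh 6,120, KSh 8,020 (q = 4 of N = 6).
Shortfall ratios: (9360−3580)/9360 = 0.6175; (9360−4000)/9360 = 0.5726; (9360−6120)/9360 = 0.3462; (9360−8020)/9360 = 0.1432.
Squared: 0.3813; 0.3279; 0.1198; 0.0205.
Sum = 0.849578; P₂ = 0.849578 / 6 = 0.1416.

0.1416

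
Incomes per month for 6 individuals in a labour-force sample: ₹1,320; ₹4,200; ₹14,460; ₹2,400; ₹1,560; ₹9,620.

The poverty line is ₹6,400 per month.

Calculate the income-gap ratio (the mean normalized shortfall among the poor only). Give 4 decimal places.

Below the line: ₹1,320, ₹1,560, ₹2,400, ₹4,200 (q = 4 of N = 6).
Shortfall ratios (z−y)/z: 0.7937, 0.7562, 0.6250, 0.3438; sum = 2.518750.
The income-gap ratio divides by q (the poor only): 2.518750 / 4 = 0.6297.

0.6297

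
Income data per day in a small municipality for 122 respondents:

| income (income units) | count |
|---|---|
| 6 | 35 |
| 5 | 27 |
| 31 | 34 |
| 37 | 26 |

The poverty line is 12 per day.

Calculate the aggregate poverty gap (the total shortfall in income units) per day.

Incomes under z: 27×5, 35×6 (q = 62 of N = 122).
Individual gaps: 27×(12−5) = 189; 35×(12−6) = 210.
Aggregate gap = 399.

399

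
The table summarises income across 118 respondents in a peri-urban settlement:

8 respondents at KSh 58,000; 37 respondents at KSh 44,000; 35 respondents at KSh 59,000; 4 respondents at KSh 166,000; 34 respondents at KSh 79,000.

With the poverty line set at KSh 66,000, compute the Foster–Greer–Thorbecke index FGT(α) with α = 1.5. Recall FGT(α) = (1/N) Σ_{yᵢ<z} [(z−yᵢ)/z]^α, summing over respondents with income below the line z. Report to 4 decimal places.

Below z: 37×KSh 44,000, 8×KSh 58,000, 35×KSh 59,000 (q = 80 of N = 118).
Relative gaps: (66000−44000)/66000 = 0.3333 (×37); (66000−58000)/66000 = 0.1212 (×8); (66000−59000)/66000 = 0.1061 (×35).
Raised to α = 1.5: 0.19245 (×37); 0.04220 (×8); 0.03454 (×35).
Sum = 8.667183; FGT(1.5) = 8.667183 / 118 = 0.0735.

0.0735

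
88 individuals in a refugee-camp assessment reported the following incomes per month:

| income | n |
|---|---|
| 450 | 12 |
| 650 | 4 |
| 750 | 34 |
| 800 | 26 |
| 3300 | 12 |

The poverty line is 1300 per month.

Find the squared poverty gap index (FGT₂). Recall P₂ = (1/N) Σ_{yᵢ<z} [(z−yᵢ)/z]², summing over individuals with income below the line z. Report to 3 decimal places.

0.183

Poor units: 12×450, 4×650, 34×750, 26×800 (q = 76 of N = 88).
Shortfall ratios: (1300−450)/1300 = 0.6538 (×12); (1300−650)/1300 = 0.5000 (×4); (1300−750)/1300 = 0.4231 (×34); (1300−800)/1300 = 0.3846 (×26).
Squared: 0.4275 (×12); 0.2500 (×4); 0.1790 (×34); 0.1479 (×26).
Sum = 16.062130; P₂ = 16.062130 / 88 = 0.183.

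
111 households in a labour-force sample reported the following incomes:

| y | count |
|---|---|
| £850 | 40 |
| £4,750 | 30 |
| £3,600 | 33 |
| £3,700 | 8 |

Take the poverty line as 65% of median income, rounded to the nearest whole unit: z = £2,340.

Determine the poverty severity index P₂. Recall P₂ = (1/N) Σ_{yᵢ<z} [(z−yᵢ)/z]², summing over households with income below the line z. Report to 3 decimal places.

Incomes under z: 40×£850 (q = 40 of N = 111).
Relative gaps: (2340−850)/2340 = 0.6368 (×40).
Squared: 0.4055 (×40).
Sum = 16.218131; P₂ = 16.218131 / 111 = 0.146.

0.146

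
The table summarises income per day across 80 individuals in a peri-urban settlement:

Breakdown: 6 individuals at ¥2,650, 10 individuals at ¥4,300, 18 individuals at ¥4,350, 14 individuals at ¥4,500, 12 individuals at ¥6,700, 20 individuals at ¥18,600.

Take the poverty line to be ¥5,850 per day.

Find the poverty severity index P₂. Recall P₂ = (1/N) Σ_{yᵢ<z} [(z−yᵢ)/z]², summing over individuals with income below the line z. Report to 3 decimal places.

Poor units: 6×¥2,650, 10×¥4,300, 18×¥4,350, 14×¥4,500 (q = 48 of N = 80).
Relative gaps: (5850−2650)/5850 = 0.5470 (×6); (5850−4300)/5850 = 0.2650 (×10); (5850−4350)/5850 = 0.2564 (×18); (5850−4500)/5850 = 0.2308 (×14).
Squared: 0.2992 (×6); 0.0702 (×10); 0.0657 (×18); 0.0533 (×14).
Sum = 4.426328; P₂ = 4.426328 / 80 = 0.055.

0.055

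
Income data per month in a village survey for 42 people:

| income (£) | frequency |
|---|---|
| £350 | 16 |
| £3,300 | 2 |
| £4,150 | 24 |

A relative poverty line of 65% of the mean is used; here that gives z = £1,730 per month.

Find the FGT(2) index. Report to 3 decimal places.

0.242

Poor units: 16×£350 (q = 16 of N = 42).
Gap ratios (z−y)/z: (1730−350)/1730 = 0.7977 (×16).
Squared: 0.6363 (×16).
Sum = 10.180895; P₂ = 10.180895 / 42 = 0.242.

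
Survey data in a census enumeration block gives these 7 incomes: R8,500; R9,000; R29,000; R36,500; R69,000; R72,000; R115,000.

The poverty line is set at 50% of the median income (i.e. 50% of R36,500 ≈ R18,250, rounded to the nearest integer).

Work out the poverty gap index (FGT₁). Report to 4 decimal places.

0.1487

Incomes under z: R8,500, R9,000 (q = 2 of N = 7).
Relative gaps: (18250−8500)/18250 = 0.5342; (18250−9000)/18250 = 0.5068.
Sum of shortfalls = 1.041096; P₁ averages over all N: 1.041096 / 7 = 0.1487.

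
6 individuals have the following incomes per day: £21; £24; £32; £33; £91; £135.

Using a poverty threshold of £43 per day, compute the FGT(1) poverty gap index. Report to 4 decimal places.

Below z: £21, £24, £32, £33 (q = 4 of N = 6).
Normalized shortfalls: (43−21)/43 = 0.5116; (43−24)/43 = 0.4419; (43−32)/43 = 0.2558; (43−33)/43 = 0.2326.
Σ = 1.441860. Dividing by the full population N = 6 gives P₁ = 0.2403.

0.2403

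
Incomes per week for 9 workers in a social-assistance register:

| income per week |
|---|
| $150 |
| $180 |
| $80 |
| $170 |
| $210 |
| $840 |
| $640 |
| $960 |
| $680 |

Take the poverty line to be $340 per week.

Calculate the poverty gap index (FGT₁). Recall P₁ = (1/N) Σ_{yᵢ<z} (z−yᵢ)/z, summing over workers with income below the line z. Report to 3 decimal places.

Below z: $80, $150, $170, $180, $210 (q = 5 of N = 9).
Gap ratios (z−y)/z: (340−80)/340 = 0.7647; (340−150)/340 = 0.5588; (340−170)/340 = 0.5000; (340−180)/340 = 0.4706; (340−210)/340 = 0.3824.
Sum of shortfalls = 2.676471; P₁ averages over all N: 2.676471 / 9 = 0.297.

0.297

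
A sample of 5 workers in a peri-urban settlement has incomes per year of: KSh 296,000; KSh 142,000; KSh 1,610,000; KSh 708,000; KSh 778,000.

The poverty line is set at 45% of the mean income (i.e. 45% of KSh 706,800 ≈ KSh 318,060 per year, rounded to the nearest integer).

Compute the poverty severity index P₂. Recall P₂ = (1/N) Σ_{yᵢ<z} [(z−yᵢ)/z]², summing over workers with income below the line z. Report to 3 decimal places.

Poor units: KSh 142,000, KSh 296,000 (q = 2 of N = 5).
Relative gaps: (318060−142000)/318060 = 0.5535; (318060−296000)/318060 = 0.0694.
Squared: 0.3064; 0.0048.
Sum = 0.311221; P₂ = 0.311221 / 5 = 0.062.

0.062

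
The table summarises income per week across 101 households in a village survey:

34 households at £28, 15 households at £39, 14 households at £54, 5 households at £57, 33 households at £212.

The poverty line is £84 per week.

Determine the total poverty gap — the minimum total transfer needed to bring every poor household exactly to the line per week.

£3,134

Incomes under z: 34×£28, 15×£39, 14×£54, 5×£57 (q = 68 of N = 101).
Individual gaps: 34×(84−28) = 1904; 15×(84−39) = 675; 14×(84−54) = 420; 5×(84−57) = 135.
Aggregate gap = £3,134.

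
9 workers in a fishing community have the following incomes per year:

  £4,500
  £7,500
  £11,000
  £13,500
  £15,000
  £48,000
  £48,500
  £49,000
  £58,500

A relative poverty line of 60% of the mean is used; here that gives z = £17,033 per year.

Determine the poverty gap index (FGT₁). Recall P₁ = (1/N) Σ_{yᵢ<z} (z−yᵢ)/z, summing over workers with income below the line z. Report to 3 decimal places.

0.220

Incomes under z: £4,500, £7,500, £11,000, £13,500, £15,000 (q = 5 of N = 9).
Relative gaps: (17033−4500)/17033 = 0.7358; (17033−7500)/17033 = 0.5597; (17033−11000)/17033 = 0.3542; (17033−13500)/17033 = 0.2074; (17033−15000)/17033 = 0.1194.
Sum of shortfalls = 1.976457; P₁ averages over all N: 1.976457 / 9 = 0.220.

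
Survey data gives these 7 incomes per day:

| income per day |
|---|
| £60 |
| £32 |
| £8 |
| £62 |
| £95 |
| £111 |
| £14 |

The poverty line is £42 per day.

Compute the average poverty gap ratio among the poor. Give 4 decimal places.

0.5714

Below the line: £8, £14, £32 (q = 3 of N = 7).
Shortfall ratios (z−y)/z: 0.8095, 0.6667, 0.2381; sum = 1.714286.
The income-gap ratio divides by q (the poor only): 1.714286 / 3 = 0.5714.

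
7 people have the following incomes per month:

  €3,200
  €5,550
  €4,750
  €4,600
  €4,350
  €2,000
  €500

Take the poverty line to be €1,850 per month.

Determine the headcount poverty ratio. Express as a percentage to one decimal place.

14.3%

1 of the 7 people have income below €1,850.
H = 1/7 = 14.3%.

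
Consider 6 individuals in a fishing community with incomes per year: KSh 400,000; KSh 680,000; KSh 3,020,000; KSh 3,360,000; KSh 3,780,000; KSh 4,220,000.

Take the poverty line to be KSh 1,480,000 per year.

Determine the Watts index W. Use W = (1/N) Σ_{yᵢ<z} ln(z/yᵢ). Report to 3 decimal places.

0.348

Poor units: KSh 400,000, KSh 680,000 (q = 2 of N = 6).
Log shortfalls: ln(1480000/400000) = 1.3083; ln(1480000/680000) = 0.7777.
W = 2.086037 / 6 = 0.348.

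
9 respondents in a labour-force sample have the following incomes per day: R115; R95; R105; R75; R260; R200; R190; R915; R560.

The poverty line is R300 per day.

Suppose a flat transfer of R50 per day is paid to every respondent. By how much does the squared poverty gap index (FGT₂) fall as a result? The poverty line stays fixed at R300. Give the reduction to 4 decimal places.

Before: below the line — R75, R95, R105, R115, R190, R200, R260; squared poverty gap index (FGT₂) = 0.232840.
After the R50 transfer: below the line — R125, R145, R155, R165, R240, R250; squared poverty gap index (FGT₂) = 0.123457.
Reduction = 0.232840 − 0.123457 = 0.1094.

0.1094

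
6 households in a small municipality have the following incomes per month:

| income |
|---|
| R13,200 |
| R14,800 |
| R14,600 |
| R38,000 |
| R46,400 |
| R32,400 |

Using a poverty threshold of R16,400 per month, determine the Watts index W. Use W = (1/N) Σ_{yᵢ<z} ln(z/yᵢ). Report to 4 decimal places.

Poor units: R13,200, R14,600, R14,800 (q = 3 of N = 6).
Log gaps: ln(16400/13200) = 0.2171; ln(16400/14600) = 0.1163; ln(16400/14800) = 0.1027.
W = 0.435978 / 6 = 0.0727.

0.0727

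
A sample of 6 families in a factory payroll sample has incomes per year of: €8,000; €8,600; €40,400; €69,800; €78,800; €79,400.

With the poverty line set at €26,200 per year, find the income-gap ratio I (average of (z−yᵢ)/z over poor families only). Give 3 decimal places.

0.683

Below z: €8,000, €8,600 (q = 2 of N = 6).
Relative gaps: 0.6947, 0.6718; sum = 1.366412.
The income-gap ratio divides by q (the poor only): 1.366412 / 2 = 0.683.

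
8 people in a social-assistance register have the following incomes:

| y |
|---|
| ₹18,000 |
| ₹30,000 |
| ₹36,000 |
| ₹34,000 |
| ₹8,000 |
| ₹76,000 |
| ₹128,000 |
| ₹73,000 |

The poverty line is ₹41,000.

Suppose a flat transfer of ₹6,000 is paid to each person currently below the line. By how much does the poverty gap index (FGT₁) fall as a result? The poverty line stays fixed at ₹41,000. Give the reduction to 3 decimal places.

Before: below the line — ₹8,000, ₹18,000, ₹30,000, ₹34,000, ₹36,000; poverty gap index (FGT₁) = 0.24085.
After the ₹6,000 transfer: below the line — ₹14,000, ₹24,000, ₹36,000, ₹40,000; poverty gap index (FGT₁) = 0.15244.
Reduction = 0.24085 − 0.15244 = 0.088.

0.088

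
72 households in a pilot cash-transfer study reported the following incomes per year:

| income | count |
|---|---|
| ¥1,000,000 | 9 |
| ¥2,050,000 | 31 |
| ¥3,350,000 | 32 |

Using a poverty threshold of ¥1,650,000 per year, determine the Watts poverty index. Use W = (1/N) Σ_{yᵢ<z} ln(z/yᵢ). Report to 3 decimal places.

Poor units: 9×¥1,000,000 (q = 9 of N = 72).
Log shortfalls: ln(1650000/1000000) = 0.5008 (×9).
W = 4.506978 / 72 = 0.063.

0.063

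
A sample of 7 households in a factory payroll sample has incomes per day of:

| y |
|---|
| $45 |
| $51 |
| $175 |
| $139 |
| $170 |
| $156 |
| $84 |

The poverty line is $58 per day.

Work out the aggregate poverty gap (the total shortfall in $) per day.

$20

Below z: $45, $51 (q = 2 of N = 7).
Individual gaps: 58−45 = 13; 58−51 = 7.
Aggregate gap = $20.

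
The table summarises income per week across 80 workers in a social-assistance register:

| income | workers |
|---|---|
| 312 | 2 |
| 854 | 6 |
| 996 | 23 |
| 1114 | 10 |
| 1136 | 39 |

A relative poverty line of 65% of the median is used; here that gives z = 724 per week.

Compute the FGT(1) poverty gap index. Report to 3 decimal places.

0.014

Below the line: 2×312 (q = 2 of N = 80).
Gap ratios (z−y)/z: (724−312)/724 = 0.5691 (×2).
Σ = 1.138122. Dividing by the full population N = 80 gives P₁ = 0.014.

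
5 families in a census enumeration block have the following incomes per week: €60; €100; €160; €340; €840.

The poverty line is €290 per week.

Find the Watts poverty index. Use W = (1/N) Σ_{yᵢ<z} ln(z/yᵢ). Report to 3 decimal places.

Below the line: €60, €100, €160 (q = 3 of N = 5).
Log gaps: ln(290/60) = 1.5755; ln(290/100) = 1.0647; ln(290/160) = 0.5947.
W = 3.234954 / 5 = 0.647.

0.647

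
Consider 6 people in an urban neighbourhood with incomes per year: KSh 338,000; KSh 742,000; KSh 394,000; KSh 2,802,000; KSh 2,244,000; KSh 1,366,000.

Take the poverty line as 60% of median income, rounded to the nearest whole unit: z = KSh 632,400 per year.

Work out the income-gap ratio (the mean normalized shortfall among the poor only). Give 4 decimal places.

Incomes under z: KSh 338,000, KSh 394,000 (q = 2 of N = 6).
Relative gaps: 0.4655, 0.3770; sum = 0.842505.
I averages over the q = 2 poor units only: 0.842505 / 2 = 0.4213.

0.4213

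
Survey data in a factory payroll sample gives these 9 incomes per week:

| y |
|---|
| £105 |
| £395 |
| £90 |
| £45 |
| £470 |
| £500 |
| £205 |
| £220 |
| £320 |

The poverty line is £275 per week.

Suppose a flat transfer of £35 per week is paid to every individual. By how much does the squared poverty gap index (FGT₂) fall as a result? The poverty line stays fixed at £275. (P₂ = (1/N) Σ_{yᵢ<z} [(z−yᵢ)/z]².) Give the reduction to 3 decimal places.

0.064

Before: below the line — £45, £90, £105, £205, £220; squared poverty gap index (FGT₂) = 0.18211.
After the £35 transfer: below the line — £80, £125, £140, £240, £255; squared poverty gap index (FGT₂) = 0.11809.
Reduction = 0.18211 − 0.11809 = 0.064.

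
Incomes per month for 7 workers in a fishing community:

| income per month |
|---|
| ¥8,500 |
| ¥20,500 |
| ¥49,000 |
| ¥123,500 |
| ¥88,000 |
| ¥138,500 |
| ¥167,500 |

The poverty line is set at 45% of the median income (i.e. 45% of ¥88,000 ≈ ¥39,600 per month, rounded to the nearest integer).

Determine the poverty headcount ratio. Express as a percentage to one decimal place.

2 of the 7 workers have income below ¥39,600.
H = 2/7 = 28.6%.

28.6%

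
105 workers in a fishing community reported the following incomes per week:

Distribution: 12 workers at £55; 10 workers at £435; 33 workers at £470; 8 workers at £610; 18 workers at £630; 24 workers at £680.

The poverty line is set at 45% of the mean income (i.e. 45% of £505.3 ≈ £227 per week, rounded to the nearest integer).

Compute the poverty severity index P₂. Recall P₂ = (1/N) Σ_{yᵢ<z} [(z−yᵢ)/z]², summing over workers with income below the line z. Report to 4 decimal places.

Below the line: 12×£55 (q = 12 of N = 105).
Normalized shortfalls: (227−55)/227 = 0.7577 (×12).
Squared: 0.5741 (×12).
Sum = 6.889480; P₂ = 6.889480 / 105 = 0.0656.

0.0656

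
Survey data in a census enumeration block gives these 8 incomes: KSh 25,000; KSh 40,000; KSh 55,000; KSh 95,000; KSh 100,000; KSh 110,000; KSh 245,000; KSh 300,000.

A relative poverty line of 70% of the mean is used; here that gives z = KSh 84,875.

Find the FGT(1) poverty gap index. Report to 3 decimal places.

0.198

Incomes under z: KSh 25,000, KSh 40,000, KSh 55,000 (q = 3 of N = 8).
Normalized shortfalls: (84875−25000)/84875 = 0.7054; (84875−40000)/84875 = 0.5287; (84875−55000)/84875 = 0.3520.
Σ = 1.586156. Dividing by the full population N = 8 gives P₁ = 0.198.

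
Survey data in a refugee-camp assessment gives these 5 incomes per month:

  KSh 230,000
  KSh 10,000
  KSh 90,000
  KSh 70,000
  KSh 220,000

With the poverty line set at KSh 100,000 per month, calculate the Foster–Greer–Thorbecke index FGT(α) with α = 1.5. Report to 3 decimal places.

Below the line: KSh 10,000, KSh 70,000, KSh 90,000 (q = 3 of N = 5).
Normalized shortfalls: (100000−10000)/100000 = 0.9000; (100000−70000)/100000 = 0.3000; (100000−90000)/100000 = 0.1000.
Raised to α = 1.5: 0.85381; 0.16432; 0.03162.
Sum = 1.049755; FGT(1.5) = 1.049755 / 5 = 0.210.

0.210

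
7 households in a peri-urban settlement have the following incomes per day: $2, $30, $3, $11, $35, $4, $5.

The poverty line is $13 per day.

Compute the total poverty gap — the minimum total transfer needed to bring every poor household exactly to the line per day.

$40

Poor units: $2, $3, $4, $5, $11 (q = 5 of N = 7).
Individual gaps: 13−2 = 11; 13−3 = 10; 13−4 = 9; 13−5 = 8; 13−11 = 2.
Aggregate gap = $40.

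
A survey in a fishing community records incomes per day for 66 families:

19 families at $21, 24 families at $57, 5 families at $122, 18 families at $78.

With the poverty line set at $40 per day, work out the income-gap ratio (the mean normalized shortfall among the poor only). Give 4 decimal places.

Below z: 19×$21 (q = 19 of N = 66).
Shortfall ratios (z−y)/z: 0.4750 (×19); sum = 9.025000.
I averages over the q = 19 poor units only: 9.025000 / 19 = 0.4750.

0.4750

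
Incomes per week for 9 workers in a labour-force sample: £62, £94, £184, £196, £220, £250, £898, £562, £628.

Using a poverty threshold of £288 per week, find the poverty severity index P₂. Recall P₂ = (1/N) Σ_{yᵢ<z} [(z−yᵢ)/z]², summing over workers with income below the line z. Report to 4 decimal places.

0.1528

Poor units: £62, £94, £184, £196, £220, £250 (q = 6 of N = 9).
Shortfall ratios: (288−62)/288 = 0.7847; (288−94)/288 = 0.6736; (288−184)/288 = 0.3611; (288−196)/288 = 0.3194; (288−220)/288 = 0.2361; (288−250)/288 = 0.1319.
Squared: 0.6158; 0.4538; 0.1304; 0.1020; 0.0557; 0.0174.
Sum = 1.375145; P₂ = 1.375145 / 9 = 0.1528.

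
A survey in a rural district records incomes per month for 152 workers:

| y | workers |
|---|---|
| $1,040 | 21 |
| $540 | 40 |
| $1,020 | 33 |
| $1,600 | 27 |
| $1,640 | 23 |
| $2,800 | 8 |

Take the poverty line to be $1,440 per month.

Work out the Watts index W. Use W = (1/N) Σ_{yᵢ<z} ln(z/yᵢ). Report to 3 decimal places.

0.378

Poor units: 40×$540, 33×$1,020, 21×$1,040 (q = 94 of N = 152).
Log gaps: ln(1440/540) = 0.9808 (×40); ln(1440/1020) = 0.3448 (×33); ln(1440/1040) = 0.3254 (×21).
W = 57.446777 / 152 = 0.378.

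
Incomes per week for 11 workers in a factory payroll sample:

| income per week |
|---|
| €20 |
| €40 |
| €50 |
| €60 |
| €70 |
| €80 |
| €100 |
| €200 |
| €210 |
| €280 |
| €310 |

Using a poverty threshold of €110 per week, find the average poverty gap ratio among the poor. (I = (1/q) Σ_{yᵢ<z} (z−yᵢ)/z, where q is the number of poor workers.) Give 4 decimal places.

0.4545

Poor units: €20, €40, €50, €60, €70, €80, €100 (q = 7 of N = 11).
Relative gaps: 0.8182, 0.6364, 0.5455, 0.4545, 0.3636, 0.2727, 0.0909; sum = 3.181818.
I averages over the q = 7 poor units only: 3.181818 / 7 = 0.4545.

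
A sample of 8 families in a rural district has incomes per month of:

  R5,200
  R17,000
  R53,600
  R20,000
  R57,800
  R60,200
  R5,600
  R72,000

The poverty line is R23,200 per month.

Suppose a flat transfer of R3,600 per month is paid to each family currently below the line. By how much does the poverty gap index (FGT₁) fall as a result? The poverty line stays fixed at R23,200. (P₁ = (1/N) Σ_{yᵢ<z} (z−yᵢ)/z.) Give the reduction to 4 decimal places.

0.0754

Before: below the line — R5,200, R5,600, R17,000, R20,000; poverty gap index (FGT₁) = 0.242457.
After the R3,600 transfer: below the line — R8,800, R9,200, R20,600; poverty gap index (FGT₁) = 0.167026.
Reduction = 0.242457 − 0.167026 = 0.0754.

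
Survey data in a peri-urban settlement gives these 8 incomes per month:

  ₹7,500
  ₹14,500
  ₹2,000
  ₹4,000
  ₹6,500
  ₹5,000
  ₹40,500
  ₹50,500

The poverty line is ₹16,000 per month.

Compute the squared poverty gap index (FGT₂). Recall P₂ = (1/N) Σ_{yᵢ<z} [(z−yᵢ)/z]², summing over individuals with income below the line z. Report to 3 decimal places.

0.306

Incomes under z: ₹2,000, ₹4,000, ₹5,000, ₹6,500, ₹7,500, ₹14,500 (q = 6 of N = 8).
Shortfall ratios: (16000−2000)/16000 = 0.8750; (16000−4000)/16000 = 0.7500; (16000−5000)/16000 = 0.6875; (16000−6500)/16000 = 0.5938; (16000−7500)/16000 = 0.5312; (16000−14500)/16000 = 0.0938.
Squared: 0.7656; 0.5625; 0.4727; 0.3525; 0.2822; 0.0088.
Sum = 2.444336; P₂ = 2.444336 / 8 = 0.306.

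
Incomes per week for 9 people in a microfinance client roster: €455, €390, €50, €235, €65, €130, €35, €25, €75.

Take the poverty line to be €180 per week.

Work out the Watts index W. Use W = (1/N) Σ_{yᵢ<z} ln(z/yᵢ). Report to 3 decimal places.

0.790

Below z: €25, €35, €50, €65, €75, €130 (q = 6 of N = 9).
Log gaps: ln(180/25) = 1.9741; ln(180/35) = 1.6376; ln(180/50) = 1.2809; ln(180/65) = 1.0186; ln(180/75) = 0.8755; ln(180/130) = 0.3254.
W = 7.112084 / 9 = 0.790.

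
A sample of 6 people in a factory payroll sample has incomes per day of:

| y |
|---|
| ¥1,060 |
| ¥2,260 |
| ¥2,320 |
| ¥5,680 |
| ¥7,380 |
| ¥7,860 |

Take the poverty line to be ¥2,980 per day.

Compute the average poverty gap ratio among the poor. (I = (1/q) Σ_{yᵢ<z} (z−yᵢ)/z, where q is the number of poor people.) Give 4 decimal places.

Below z: ¥1,060, ¥2,260, ¥2,320 (q = 3 of N = 6).
Shortfall ratios (z−y)/z: 0.6443, 0.2416, 0.2215; sum = 1.107383.
The income-gap ratio divides by q (the poor only): 1.107383 / 3 = 0.3691.

0.3691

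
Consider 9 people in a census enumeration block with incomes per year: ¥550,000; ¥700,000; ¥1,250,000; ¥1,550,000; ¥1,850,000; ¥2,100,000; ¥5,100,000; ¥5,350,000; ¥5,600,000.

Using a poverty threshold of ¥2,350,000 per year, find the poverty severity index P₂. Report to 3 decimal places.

Below z: ¥550,000, ¥700,000, ¥1,250,000, ¥1,550,000, ¥1,850,000, ¥2,100,000 (q = 6 of N = 9).
Normalized shortfalls: (2350000−550000)/2350000 = 0.7660; (2350000−700000)/2350000 = 0.7021; (2350000−1250000)/2350000 = 0.4681; (2350000−1550000)/2350000 = 0.3404; (2350000−1850000)/2350000 = 0.2128; (2350000−2100000)/2350000 = 0.1064.
Squared: 0.5867; 0.4930; 0.2191; 0.1159; 0.0453; 0.0113.
Sum = 1.471254; P₂ = 1.471254 / 9 = 0.163.

0.163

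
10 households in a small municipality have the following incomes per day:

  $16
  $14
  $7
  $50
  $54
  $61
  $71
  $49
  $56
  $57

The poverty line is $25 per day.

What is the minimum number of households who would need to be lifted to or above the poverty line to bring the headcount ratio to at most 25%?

1

Currently q = 3 of N = 10 are below the line (H = 0.300).
A headcount ratio of at most 25% allows at most ⌊0.25 × 10⌋ = 2 poor households.
So at least 3 − 2 = 1 must be lifted.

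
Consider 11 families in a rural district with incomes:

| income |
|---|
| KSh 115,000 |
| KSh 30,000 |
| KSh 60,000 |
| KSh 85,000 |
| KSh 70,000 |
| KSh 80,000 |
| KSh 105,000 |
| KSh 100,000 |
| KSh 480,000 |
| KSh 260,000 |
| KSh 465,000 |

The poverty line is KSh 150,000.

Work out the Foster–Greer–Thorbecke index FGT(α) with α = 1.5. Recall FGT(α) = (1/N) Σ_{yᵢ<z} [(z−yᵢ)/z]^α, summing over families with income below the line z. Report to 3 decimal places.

0.240

Poor units: KSh 30,000, KSh 60,000, KSh 70,000, KSh 80,000, KSh 85,000, KSh 100,000, KSh 105,000, KSh 115,000 (q = 8 of N = 11).
Relative gaps: (150000−30000)/150000 = 0.8000; (150000−60000)/150000 = 0.6000; (150000−70000)/150000 = 0.5333; (150000−80000)/150000 = 0.4667; (150000−85000)/150000 = 0.4333; (150000−100000)/150000 = 0.3333; (150000−105000)/150000 = 0.3000; (150000−115000)/150000 = 0.2333.
Raised to α = 1.5: 0.71554; 0.46476; 0.38949; 0.31879; 0.28525; 0.19245; 0.16432; 0.11271.
Sum = 2.643318; FGT(1.5) = 2.643318 / 11 = 0.240.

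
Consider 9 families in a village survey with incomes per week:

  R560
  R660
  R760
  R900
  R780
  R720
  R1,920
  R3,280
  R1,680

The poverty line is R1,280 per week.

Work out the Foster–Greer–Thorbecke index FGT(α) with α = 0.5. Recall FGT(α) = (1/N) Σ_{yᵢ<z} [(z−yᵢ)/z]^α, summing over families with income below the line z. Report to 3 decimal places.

Poor units: R560, R660, R720, R760, R780, R900 (q = 6 of N = 9).
Gap ratios (z−y)/z: (1280−560)/1280 = 0.5625; (1280−660)/1280 = 0.4844; (1280−720)/1280 = 0.4375; (1280−760)/1280 = 0.4062; (1280−780)/1280 = 0.3906; (1280−900)/1280 = 0.2969.
Raised to α = 0.5: 0.75000; 0.69597; 0.66144; 0.63738; 0.62500; 0.54486.
Sum = 3.914648; FGT(0.5) = 3.914648 / 9 = 0.435.

0.435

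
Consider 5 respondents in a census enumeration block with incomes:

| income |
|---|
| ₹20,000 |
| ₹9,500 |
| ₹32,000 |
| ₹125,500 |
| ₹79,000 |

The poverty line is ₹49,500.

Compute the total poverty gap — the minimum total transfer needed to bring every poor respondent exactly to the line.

₹87,000

Incomes under z: ₹9,500, ₹20,000, ₹32,000 (q = 3 of N = 5).
Individual gaps: 49500−9500 = 40000; 49500−20000 = 29500; 49500−32000 = 17500.
Aggregate gap = ₹87,000.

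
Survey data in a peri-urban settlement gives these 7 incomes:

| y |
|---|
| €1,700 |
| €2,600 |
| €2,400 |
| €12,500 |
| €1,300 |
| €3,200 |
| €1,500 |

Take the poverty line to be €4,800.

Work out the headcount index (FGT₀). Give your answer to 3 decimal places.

0.857

6 of the 7 respondents have income below €4,800.
H = 6/7 = 0.857.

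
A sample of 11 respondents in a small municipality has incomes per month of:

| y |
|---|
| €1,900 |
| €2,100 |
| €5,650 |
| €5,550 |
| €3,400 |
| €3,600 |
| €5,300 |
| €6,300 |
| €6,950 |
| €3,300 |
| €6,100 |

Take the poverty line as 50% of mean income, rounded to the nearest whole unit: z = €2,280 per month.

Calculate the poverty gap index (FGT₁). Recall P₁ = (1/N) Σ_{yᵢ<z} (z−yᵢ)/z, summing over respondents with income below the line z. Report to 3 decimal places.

Poor units: €1,900, €2,100 (q = 2 of N = 11).
Gap ratios (z−y)/z: (2280−1900)/2280 = 0.1667; (2280−2100)/2280 = 0.0789.
Sum of shortfalls = 0.245614; P₁ averages over all N: 0.245614 / 11 = 0.022.

0.022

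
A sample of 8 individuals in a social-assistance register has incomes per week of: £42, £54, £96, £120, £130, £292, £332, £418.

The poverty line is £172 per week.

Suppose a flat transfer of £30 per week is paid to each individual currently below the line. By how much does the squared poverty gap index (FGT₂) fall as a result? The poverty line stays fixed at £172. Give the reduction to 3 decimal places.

0.087

Before: below the line — £42, £54, £96, £120, £130; squared poverty gap index (FGT₂) = 0.17352.
After the £30 transfer: below the line — £72, £84, £126, £150, £160; squared poverty gap index (FGT₂) = 0.08657.
Reduction = 0.17352 − 0.08657 = 0.087.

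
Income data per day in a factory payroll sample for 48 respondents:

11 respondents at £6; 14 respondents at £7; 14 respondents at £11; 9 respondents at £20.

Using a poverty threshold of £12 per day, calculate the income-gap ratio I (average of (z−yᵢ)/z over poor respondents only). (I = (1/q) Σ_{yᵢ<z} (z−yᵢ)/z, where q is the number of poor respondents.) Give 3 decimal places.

0.321

Incomes under z: 11×£6, 14×£7, 14×£11 (q = 39 of N = 48).
Relative gaps: 0.5000 (×11), 0.4167 (×14), 0.0833 (×14); sum = 12.500000.
The income-gap ratio divides by q (the poor only): 12.500000 / 39 = 0.321.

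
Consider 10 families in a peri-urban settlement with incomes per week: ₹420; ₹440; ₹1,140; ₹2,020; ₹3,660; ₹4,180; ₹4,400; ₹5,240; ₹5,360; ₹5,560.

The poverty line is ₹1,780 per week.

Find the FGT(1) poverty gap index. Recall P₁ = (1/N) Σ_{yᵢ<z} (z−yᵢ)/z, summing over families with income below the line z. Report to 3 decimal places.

0.188

Below the line: ₹420, ₹440, ₹1,140 (q = 3 of N = 10).
Gap ratios (z−y)/z: (1780−420)/1780 = 0.7640; (1780−440)/1780 = 0.7528; (1780−1140)/1780 = 0.3596.
Σ = 1.876404. Dividing by the full population N = 10 gives P₁ = 0.188.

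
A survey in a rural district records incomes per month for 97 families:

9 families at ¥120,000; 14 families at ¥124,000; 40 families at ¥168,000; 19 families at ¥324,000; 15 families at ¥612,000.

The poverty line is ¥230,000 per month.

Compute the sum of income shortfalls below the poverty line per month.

¥4,954,000

Below the line: 9×¥120,000, 14×¥124,000, 40×¥168,000 (q = 63 of N = 97).
Individual gaps: 9×(230000−120000) = 990000; 14×(230000−124000) = 1484000; 40×(230000−168000) = 2480000.
Aggregate gap = ¥4,954,000.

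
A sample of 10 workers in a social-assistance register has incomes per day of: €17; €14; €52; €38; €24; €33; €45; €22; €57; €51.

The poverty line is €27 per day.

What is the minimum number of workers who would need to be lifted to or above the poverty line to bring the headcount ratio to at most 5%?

4

Currently q = 4 of N = 10 are below the line (H = 0.400).
A headcount ratio of at most 5% allows at most ⌊0.05 × 10⌋ = 0 poor workers.
So at least 4 − 0 = 4 must be lifted.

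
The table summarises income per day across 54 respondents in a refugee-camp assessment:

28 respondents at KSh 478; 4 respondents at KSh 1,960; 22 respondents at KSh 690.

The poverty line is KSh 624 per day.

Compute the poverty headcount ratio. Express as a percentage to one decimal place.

51.9%

28 of the 54 respondents have income below KSh 624.
H = 28/54 = 51.9%.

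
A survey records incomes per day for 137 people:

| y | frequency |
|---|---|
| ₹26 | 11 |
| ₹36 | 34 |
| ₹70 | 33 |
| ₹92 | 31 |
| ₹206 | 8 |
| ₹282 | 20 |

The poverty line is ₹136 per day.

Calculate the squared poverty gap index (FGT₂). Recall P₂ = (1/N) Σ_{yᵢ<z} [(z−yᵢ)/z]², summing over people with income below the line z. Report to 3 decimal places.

Below the line: 11×₹26, 34×₹36, 33×₹70, 31×₹92 (q = 109 of N = 137).
Normalized shortfalls: (136−26)/136 = 0.8088 (×11); (136−36)/136 = 0.7353 (×34); (136−70)/136 = 0.4853 (×33); (136−92)/136 = 0.3235 (×31).
Squared: 0.6542 (×11); 0.5407 (×34); 0.2355 (×33); 0.1047 (×31).
Sum = 36.595156; P₂ = 36.595156 / 137 = 0.267.

0.267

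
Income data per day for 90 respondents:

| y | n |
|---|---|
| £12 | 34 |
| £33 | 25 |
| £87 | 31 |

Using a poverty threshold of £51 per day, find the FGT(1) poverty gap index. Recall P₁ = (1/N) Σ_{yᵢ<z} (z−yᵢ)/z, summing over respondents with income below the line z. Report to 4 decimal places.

0.3869

Below the line: 34×£12, 25×£33 (q = 59 of N = 90).
Normalized shortfalls: (51−12)/51 = 0.7647 (×34); (51−33)/51 = 0.3529 (×25).
Sum of shortfalls = 34.823529; P₁ averages over all N: 34.823529 / 90 = 0.3869.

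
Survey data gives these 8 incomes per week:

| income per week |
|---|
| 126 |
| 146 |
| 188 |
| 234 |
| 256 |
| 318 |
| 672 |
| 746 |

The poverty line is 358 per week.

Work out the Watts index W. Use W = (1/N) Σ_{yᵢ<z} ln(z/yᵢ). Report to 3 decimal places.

0.433

Poor units: 126, 146, 188, 234, 256, 318 (q = 6 of N = 8).
Log shortfalls: ln(358/126) = 1.0443; ln(358/146) = 0.8969; ln(358/188) = 0.6441; ln(358/234) = 0.4252; ln(358/256) = 0.3354; ln(358/318) = 0.1185.
W = 3.464317 / 8 = 0.433.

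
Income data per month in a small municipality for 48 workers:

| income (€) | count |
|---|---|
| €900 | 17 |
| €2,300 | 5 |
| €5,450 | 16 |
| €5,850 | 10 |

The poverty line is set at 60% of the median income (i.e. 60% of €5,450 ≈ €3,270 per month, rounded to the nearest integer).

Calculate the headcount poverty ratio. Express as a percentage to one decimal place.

22 of the 48 workers have income below €3,270.
H = 22/48 = 45.8%.

45.8%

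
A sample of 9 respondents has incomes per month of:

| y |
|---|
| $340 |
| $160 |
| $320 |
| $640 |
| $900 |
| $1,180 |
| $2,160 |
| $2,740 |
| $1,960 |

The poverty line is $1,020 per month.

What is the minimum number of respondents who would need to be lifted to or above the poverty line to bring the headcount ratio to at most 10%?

5

5 of the 9 respondents are poor, so H = 5/9 = 0.556.
A headcount ratio of at most 10% allows at most ⌊0.10 × 9⌋ = 0 poor respondents.
So at least 5 − 0 = 5 must be lifted.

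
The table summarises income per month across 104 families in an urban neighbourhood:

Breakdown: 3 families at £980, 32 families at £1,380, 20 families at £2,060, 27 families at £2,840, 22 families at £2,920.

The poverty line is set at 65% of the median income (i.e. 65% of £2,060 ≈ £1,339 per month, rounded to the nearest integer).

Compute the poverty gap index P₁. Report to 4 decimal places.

0.0077

Incomes under z: 3×£980 (q = 3 of N = 104).
Gap ratios (z−y)/z: (1339−980)/1339 = 0.2681 (×3).
Σ = 0.804332. Dividing by the full population N = 104 gives P₁ = 0.0077.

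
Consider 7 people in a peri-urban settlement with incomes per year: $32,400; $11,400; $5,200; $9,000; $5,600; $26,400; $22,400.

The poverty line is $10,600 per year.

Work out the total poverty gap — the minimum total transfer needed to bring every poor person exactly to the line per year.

Below z: $5,200, $5,600, $9,000 (q = 3 of N = 7).
Individual gaps: 10600−5200 = 5400; 10600−5600 = 5000; 10600−9000 = 1600.
Aggregate gap = $12,000.

$12,000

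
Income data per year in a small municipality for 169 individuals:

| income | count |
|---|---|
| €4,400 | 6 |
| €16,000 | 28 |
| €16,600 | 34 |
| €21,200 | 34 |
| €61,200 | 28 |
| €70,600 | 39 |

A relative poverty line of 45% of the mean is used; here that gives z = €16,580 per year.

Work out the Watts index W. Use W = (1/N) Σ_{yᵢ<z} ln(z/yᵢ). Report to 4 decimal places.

Incomes under z: 6×€4,400, 28×€16,000 (q = 34 of N = 169).
ln(z/y) terms: ln(16580/4400) = 1.3266 (×6); ln(16580/16000) = 0.0356 (×28).
W = 8.956592 / 169 = 0.0530.

0.0530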